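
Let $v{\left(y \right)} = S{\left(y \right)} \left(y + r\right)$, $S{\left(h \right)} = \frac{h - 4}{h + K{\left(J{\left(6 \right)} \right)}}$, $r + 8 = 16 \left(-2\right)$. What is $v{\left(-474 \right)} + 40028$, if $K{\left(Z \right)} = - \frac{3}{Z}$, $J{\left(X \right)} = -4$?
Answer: $\frac{74790236}{1893} \approx 39509.0$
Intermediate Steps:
$r = -40$ ($r = -8 + 16 \left(-2\right) = -8 - 32 = -40$)
$S{\left(h \right)} = \frac{-4 + h}{\frac{3}{4} + h}$ ($S{\left(h \right)} = \frac{h - 4}{h - \frac{3}{-4}} = \frac{h - 4}{h - - \frac{3}{4}} = \frac{-4 + h}{h + \frac{3}{4}} = \frac{-4 + h}{\frac{3}{4} + h}$)
$v{\left(y \right)} = \frac{4 \left(-40 + y\right) \left(-4 + y\right)}{3 + 4 y}$ ($v{\left(y \right)} = \frac{4 \left(-4 + y\right)}{3 + 4 y} \left(y - 40\right) = \frac{4 \left(-4 + y\right)}{3 + 4 y} \left(-40 + y\right) = \frac{4 \left(-40 + y\right) \left(-4 + y\right)}{3 + 4 y}$)
$v{\left(-474 \right)} + 40028 = \frac{4 \left(-40 - 474\right) \left(-4 - 474\right)}{3 + 4 \left(-474\right)} + 40028 = 4 \frac{1}{3 - 1896} \left(-514\right) \left(-478\right) + 40028 = 4 \frac{1}{-1893} \left(-514\right) \left(-478\right) + 40028 = 4 \left(- \frac{1}{1893}\right) \left(-514\right) \left(-478\right) + 40028 = - \frac{982768}{1893} + 40028 = \frac{74790236}{1893}$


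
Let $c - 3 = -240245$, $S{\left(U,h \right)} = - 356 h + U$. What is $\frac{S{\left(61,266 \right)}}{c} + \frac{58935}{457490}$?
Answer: $\frac{2872661421}{5495415629} \approx 0.52274$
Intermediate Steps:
$S{\left(U,h \right)} = U - 356 h$
$c = -240242$ ($c = 3 - 240245 = -240242$)
$\frac{S{\left(61,266 \right)}}{c} + \frac{58935}{457490} = \frac{61 - 94696}{-240242} + \frac{58935}{457490} = \left(61 - 94696\right) \left(- \frac{1}{240242}\right) + 58935 \cdot \frac{1}{457490} = \left(-94635\right) \left(- \frac{1}{240242}\right) + \frac{11787}{91498} = \frac{94635}{240242} + \frac{11787}{91498} = \frac{2872661421}{5495415629}$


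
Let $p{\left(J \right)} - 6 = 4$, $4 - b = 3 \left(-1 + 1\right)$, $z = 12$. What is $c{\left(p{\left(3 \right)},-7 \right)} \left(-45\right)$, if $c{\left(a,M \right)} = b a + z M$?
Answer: $1980$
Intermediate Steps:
$b = 4$ ($b = 4 - 3 \left(-1 + 1\right) = 4 - 3 \cdot 0 = 4 - 0 = 4 + 0 = 4$)
$p{\left(J \right)} = 10$ ($p{\left(J \right)} = 6 + 4 = 10$)
$c{\left(a,M \right)} = 4 a + 12 M$
$c{\left(p{\left(3 \right)},-7 \right)} \left(-45\right) = \left(4 \cdot 10 + 12 \left(-7\right)\right) \left(-45\right) = \left(40 - 84\right) \left(-45\right) = \left(-44\right) \left(-45\right) = 1980$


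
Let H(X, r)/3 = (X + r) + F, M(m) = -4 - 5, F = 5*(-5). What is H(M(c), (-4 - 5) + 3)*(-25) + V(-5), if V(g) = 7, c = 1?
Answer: 3007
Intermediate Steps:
F = -25
M(m) = -9
H(X, r) = -75 + 3*X + 3*r (H(X, r) = 3*((X + r) - 25) = 3*(-25 + X + r) = -75 + 3*X + 3*r)
H(M(c), (-4 - 5) + 3)*(-25) + V(-5) = (-75 + 3*(-9) + 3*((-4 - 5) + 3))*(-25) + 7 = (-75 - 27 + 3*(-9 + 3))*(-25) + 7 = (-75 - 27 + 3*(-6))*(-25) + 7 = (-75 - 27 - 18)*(-25) + 7 = -120*(-25) + 7 = 3000 + 7 = 3007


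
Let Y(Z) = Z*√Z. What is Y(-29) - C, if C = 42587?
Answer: -42587 - 29*I*√29 ≈ -42587.0 - 156.17*I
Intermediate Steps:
Y(Z) = Z^(3/2)
Y(-29) - C = (-29)^(3/2) - 1*42587 = -29*I*√29 - 42587 = -42587 - 29*I*√29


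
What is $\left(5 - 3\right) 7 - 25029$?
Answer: $-25015$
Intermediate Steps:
$\left(5 - 3\right) 7 - 25029 = 2 \cdot 7 - 25029 = 14 - 25029 = -25015$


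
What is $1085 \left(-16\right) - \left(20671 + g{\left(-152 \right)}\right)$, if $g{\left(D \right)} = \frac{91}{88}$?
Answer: $- \frac{3346819}{88} \approx -38032.0$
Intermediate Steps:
$g{\left(D \right)} = \frac{91}{88}$ ($g{\left(D \right)} = 91 \cdot \frac{1}{88} = \frac{91}{88}$)
$1085 \left(-16\right) - \left(20671 + g{\left(-152 \right)}\right) = 1085 \left(-16\right) - \left(20671 + \frac{91}{88}\right) = -17360 - \frac{1819139}{88} = - \frac{3346819}{88}$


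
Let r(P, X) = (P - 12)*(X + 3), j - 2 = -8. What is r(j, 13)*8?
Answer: -2304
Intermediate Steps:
j = -6 (j = 2 - 8 = -6)
r(P, X) = (-12 + P)*(3 + X)
r(j, 13)*8 = (-36 - 12*13 + 3*(-6) - 6*13)*8 = (-36 - 156 - 18 - 78)*8 = -288*8 = -2304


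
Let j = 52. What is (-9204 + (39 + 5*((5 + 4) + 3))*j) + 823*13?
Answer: 6643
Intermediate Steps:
(-9204 + (39 + 5*((5 + 4) + 3))*j) + 823*13 = (-9204 + (39 + 5*((5 + 4) + 3))*52) + 823*13 = (-9204 + (39 + 5*(9 + 3))*52) + 10699 = (-9204 + (39 + 5*12)*52) + 10699 = (-9204 + (39 + 60)*52) + 10699 = (-9204 + 99*52) + 10699 = (-9204 + 5148) + 10699 = -4056 + 10699 = 6643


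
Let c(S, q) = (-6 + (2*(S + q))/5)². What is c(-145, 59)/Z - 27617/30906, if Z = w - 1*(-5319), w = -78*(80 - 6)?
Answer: -524616983/116670150 ≈ -4.4966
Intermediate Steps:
w = -5772 (w = -78*74 = -5772)
Z = -453 (Z = -5772 - 1*(-5319) = -5772 + 5319 = -453)
c(S, q) = (-6 + 2*S/5 + 2*q/5)² (c(S, q) = (-6 + (2*S + 2*q)*(⅕))² = (-6 + (2*S/5 + 2*q/5))² = (-6 + 2*S/5 + 2*q/5)²)
c(-145, 59)/Z - 27617/30906 = (4*(-15 - 145 + 59)²/25)/(-453) - 27617/30906 = ((4/25)*(-101)²)*(-1/453) - 27617*1/30906 = ((4/25)*10201)*(-1/453) - 27617/30906 = (40804/25)*(-1/453) - 27617/30906 = -40804/11325 - 27617/30906 = -524616983/116670150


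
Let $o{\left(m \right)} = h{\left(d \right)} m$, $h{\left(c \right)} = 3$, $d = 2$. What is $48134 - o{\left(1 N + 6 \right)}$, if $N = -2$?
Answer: $48122$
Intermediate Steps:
$o{\left(m \right)} = 3 m$
$48134 - o{\left(1 N + 6 \right)} = 48134 - 3 \left(1 \left(-2\right) + 6\right) = 48134 - 3 \left(-2 + 6\right) = 48134 - 3 \cdot 4 = 48134 - 12 = 48122$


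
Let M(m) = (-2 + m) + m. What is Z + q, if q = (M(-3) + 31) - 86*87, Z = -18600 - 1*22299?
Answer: -48358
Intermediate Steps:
M(m) = -2 + 2*m
Z = -40899 (Z = -18600 - 22299 = -40899)
q = -7459 (q = ((-2 + 2*(-3)) + 31) - 86*87 = ((-2 - 6) + 31) - 7482 = (-8 + 31) - 7482 = 23 - 7482 = -7459)
Z + q = -40899 - 7459 = -48358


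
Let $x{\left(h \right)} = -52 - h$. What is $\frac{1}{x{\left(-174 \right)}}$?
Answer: $\frac{1}{122} \approx 0.0081967$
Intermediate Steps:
$\frac{1}{x{\left(-174 \right)}} = \frac{1}{-52 - -174} = \frac{1}{-52 + 174} = \frac{1}{122}$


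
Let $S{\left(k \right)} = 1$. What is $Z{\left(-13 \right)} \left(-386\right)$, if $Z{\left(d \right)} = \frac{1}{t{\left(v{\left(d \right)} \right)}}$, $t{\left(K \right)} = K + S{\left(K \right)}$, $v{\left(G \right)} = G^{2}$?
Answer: $- \frac{193}{85} \approx -2.2706$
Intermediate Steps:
$t{\left(K \right)} = 1 + K$ ($t{\left(K \right)} = K + 1 = 1 + K$)
$Z{\left(d \right)} = \frac{1}{1 + d^{2}}$
$Z{\left(-13 \right)} \left(-386\right) = \frac{1}{1 + \left(-13\right)^{2}} \left(-386\right) = \frac{1}{1 + 169} \left(-386\right) = \frac{1}{170} \left(-386\right) = - \frac{193}{85}$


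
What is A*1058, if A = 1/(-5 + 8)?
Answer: 1058/3 ≈ 352.67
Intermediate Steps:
A = ⅓ (A = 1/3 = ⅓ ≈ 0.33333)
A*1058 = (⅓)*1058 = 1058/3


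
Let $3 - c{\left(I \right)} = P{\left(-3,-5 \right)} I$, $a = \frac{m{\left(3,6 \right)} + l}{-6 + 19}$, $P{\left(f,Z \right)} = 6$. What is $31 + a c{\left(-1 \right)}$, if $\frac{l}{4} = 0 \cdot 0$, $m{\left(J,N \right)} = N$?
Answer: $\frac{457}{13} \approx 35.154$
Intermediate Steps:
$l = 0$ ($l = 4 \cdot 0 \cdot 0 = 4 \cdot 0 = 0$)
$a = \frac{6}{13}$ ($a = \frac{6 + 0}{-6 + 19} = \frac{6}{13} \approx 0.46154$)
$c{\left(I \right)} = 3 - 6 I$
$31 + a c{\left(-1 \right)} = 31 + \frac{6 \left(3 - -6\right)}{13} = 31 + \frac{6 \left(3 + 6\right)}{13} = 31 + \frac{6}{13} \cdot 9 = 31 + \frac{54}{13} = \frac{457}{13}$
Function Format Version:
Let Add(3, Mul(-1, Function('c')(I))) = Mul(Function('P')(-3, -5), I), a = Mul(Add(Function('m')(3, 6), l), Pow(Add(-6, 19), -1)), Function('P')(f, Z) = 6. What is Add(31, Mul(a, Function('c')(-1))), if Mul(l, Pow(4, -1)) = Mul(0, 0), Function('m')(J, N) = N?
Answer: Rational(457, 13) ≈ 35.154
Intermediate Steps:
l = 0 (l = Mul(4, Mul(0, 0)) = Mul(4, 0) = 0)
a = Rational(6, 13) (a = Mul(Add(6, 0), Pow(Add(-6, 19), -1)) = Mul(6, Pow(13, -1)) = Mul(6, Rational(1, 13)) = Rational(6, 13) ≈ 0.46154)
Function('c')(I) = Add(3, Mul(-6, I)) (Function('c')(I) = Add(3, Mul(-1, Mul(6, I))) = Add(3, Mul(-6, I)))
Add(31, Mul(a, Function('c')(-1))) = Add(31, Mul(Rational(6, 13), Add(3, Mul(-6, -1)))) = Add(31, Mul(Rational(6, 13), Add(3, 6))) = Add(31, Mul(Rational(6, 13), 9)) = Add(31, Rational(54, 13)) = Rational(457, 13)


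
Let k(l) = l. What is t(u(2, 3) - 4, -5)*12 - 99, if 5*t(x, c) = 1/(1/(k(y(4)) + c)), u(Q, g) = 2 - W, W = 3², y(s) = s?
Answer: -507/5 ≈ -101.40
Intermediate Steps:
W = 9
u(Q, g) = -7 (u(Q, g) = 2 - 1*9 = 2 - 9 = -7)
t(x, c) = ⅘ + c/5 (t(x, c) = 1/(5*(1/(4 + c))) = (4 + c)/5 = ⅘ + c/5)
t(u(2, 3) - 4, -5)*12 - 99 = (⅘ + (⅕)*(-5))*12 - 99 = (⅘ - 1)*12 - 99 = -⅕*12 - 99 = -12/5 - 99 = -507/5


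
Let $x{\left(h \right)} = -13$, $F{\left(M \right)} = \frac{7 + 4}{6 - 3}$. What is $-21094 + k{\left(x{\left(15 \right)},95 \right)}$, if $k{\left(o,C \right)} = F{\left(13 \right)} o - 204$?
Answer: $- \frac{64037}{3} \approx -21346.0$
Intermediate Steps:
$F{\left(M \right)} = \frac{11}{3}$
$k{\left(o,C \right)} = -204 + \frac{11 o}{3}$ ($k{\left(o,C \right)} = \frac{11 o}{3} - 204 = -204 + \frac{11 o}{3}$)
$-21094 + k{\left(x{\left(15 \right)},95 \right)} = -21094 + \left(-204 + \frac{11}{3} \left(-13\right)\right) = -21094 - \frac{755}{3} = - \frac{64037}{3}$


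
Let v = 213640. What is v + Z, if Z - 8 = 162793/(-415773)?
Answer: 88828907111/415773 ≈ 2.1365e+5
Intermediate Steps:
Z = 3163391/415773 (Z = 8 + 162793/(-415773) = 8 + 162793*(-1/415773) = 8 - 162793/415773 = 3163391/415773 ≈ 7.6085)
v + Z = 213640 + 3163391/415773 = 88828907111/415773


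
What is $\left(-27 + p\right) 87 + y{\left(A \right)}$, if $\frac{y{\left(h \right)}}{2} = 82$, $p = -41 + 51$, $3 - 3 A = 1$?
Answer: $-1315$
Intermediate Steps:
$A = \frac{2}{3}$ ($A = 1 - \frac{1}{3} = \frac{2}{3} \approx 0.66667$)
$p = 10$
$y{\left(h \right)} = 164$ ($y{\left(h \right)} = 2 \cdot 82 = 164$)
$\left(-27 + p\right) 87 + y{\left(A \right)} = \left(-27 + 10\right) 87 + 164 = \left(-17\right) 87 + 164 = -1479 + 164 = -1315$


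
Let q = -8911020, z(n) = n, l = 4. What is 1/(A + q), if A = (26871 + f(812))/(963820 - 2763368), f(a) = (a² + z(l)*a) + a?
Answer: -1799548/16035808909235 ≈ -1.1222e-7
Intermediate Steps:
f(a) = a² + 5*a (f(a) = (a² + 4*a) + a = a² + 5*a)
A = -690275/1799548 (A = (26871 + 812*(5 + 812))/(963820 - 2763368) = (26871 + 812*817)/(-1799548) = (26871 + 663404)*(-1/1799548) = 690275*(-1/1799548) = -690275/1799548 ≈ -0.38358)
1/(A + q) = 1/(-690275/1799548 - 8911020) = 1/(-16035808909235/1799548) = -1799548/16035808909235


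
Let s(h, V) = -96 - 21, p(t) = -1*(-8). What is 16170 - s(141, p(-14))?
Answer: 16287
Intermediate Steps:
p(t) = 8
s(h, V) = -117
16170 - s(141, p(-14)) = 16170 - 1*(-117) = 16170 + 117 = 16287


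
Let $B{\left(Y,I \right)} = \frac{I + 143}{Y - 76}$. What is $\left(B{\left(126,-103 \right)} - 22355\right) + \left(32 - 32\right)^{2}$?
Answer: $- \frac{111771}{5} \approx -22354.0$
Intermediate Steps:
$B{\left(Y,I \right)} = \frac{143 + I}{-76 + Y}$
$\left(B{\left(126,-103 \right)} - 22355\right) + \left(32 - 32\right)^{2} = \left(\frac{143 - 103}{-76 + 126} - 22355\right) + \left(32 - 32\right)^{2} = \left(\frac{1}{50} \cdot 40 - 22355\right) + 0^{2} = \left(\frac{1}{50} \cdot 40 - 22355\right) + 0 = \left(\frac{4}{5} - 22355\right) + 0 = - \frac{111771}{5} + 0 = - \frac{111771}{5}$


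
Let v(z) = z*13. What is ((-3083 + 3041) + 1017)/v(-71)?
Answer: -75/71 ≈ -1.0563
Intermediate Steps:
v(z) = 13*z
((-3083 + 3041) + 1017)/v(-71) = ((-3083 + 3041) + 1017)/((13*(-71))) = (-42 + 1017)/(-923) = 975*(-1/923) = -75/71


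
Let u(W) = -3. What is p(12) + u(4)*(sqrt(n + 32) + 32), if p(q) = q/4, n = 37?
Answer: -93 - 3*sqrt(69) ≈ -117.92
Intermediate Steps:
p(q) = q/4 (p(q) = q*(1/4) = q/4)
p(12) + u(4)*(sqrt(n + 32) + 32) = (1/4)*12 - 3*(sqrt(37 + 32) + 32) = 3 - 3*(sqrt(69) + 32) = 3 - 3*(32 + sqrt(69)) = 3 + (-96 - 3*sqrt(69)) = -93 - 3*sqrt(69)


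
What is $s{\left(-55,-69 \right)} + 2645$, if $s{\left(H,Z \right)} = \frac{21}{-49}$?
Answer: $\frac{18512}{7} \approx 2644.6$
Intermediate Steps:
$s{\left(H,Z \right)} = - \frac{3}{7}$ ($s{\left(H,Z \right)} = 21 \left(- \frac{1}{49}\right) = - \frac{3}{7}$)
$s{\left(-55,-69 \right)} + 2645 = - \frac{3}{7} + 2645 = \frac{18512}{7}$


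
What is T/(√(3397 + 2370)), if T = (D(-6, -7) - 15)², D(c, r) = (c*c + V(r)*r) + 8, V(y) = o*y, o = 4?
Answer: 50625*√5767/5767 ≈ 666.64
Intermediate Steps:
V(y) = 4*y
D(c, r) = 8 + c² + 4*r² (D(c, r) = (c*c + (4*r)*r) + 8 = (c² + 4*r²) + 8 = 8 + c² + 4*r²)
T = 50625 (T = ((8 + (-6)² + 4*(-7)²) - 15)² = ((8 + 36 + 4*49) - 15)² = ((8 + 36 + 196) - 15)² = (240 - 15)² = 225² = 50625)
T/(√(3397 + 2370)) = 50625/(√(3397 + 2370)) = 50625/(√5767) = 50625*(√5767/5767) = 50625*√5767/5767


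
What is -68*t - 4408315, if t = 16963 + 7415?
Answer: -6066019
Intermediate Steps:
t = 24378
-68*t - 4408315 = -68*24378 - 4408315 = -1657704 - 4408315 = -6066019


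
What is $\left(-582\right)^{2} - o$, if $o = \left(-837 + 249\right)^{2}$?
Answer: $-7020$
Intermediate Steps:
$o = 345744$ ($o = \left(-588\right)^{2} = 345744$)
$\left(-582\right)^{2} - o = \left(-582\right)^{2} - 345744 = 338724 - 345744 = -7020$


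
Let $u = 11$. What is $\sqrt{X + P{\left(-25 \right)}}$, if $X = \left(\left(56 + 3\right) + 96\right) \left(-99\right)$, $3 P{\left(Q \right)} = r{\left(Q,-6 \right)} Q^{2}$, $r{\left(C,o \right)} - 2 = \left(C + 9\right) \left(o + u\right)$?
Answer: $i \sqrt{31595} \approx 177.75 i$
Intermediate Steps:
$r{\left(C,o \right)} = 2 + \left(9 + C\right) \left(11 + o\right)$ ($r{\left(C,o \right)} = 2 + \left(C + 9\right) \left(o + 11\right) = 2 + \left(9 + C\right) \left(11 + o\right)$)
$P{\left(Q \right)} = \frac{Q^{2} \left(47 + 5 Q\right)}{3}$ ($P{\left(Q \right)} = \frac{\left(101 + 9 \left(-6\right) + 11 Q + Q \left(-6\right)\right) Q^{2}}{3} = \frac{\left(101 - 54 + 11 Q - 6 Q\right) Q^{2}}{3} = \frac{\left(47 + 5 Q\right) Q^{2}}{3} = \frac{Q^{2} \left(47 + 5 Q\right)}{3}$)
$X = -15345$ ($X = \left(59 + 96\right) \left(-99\right) = 155 \left(-99\right) = -15345$)
$\sqrt{X + P{\left(-25 \right)}} = \sqrt{-15345 + \frac{\left(-25\right)^{2} \left(47 + 5 \left(-25\right)\right)}{3}} = \sqrt{-15345 + \frac{1}{3} \cdot 625 \left(47 - 125\right)} = \sqrt{-15345 + \frac{1}{3} \cdot 625 \left(-78\right)} = \sqrt{-15345 - 16250} = \sqrt{-31595} = i \sqrt{31595}$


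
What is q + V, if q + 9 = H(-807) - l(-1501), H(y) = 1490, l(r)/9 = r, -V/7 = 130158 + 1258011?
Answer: -9702193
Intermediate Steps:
V = -9717183 (V = -7*(130158 + 1258011) = -7*1388169 = -9717183)
l(r) = 9*r
q = 14990 (q = -9 + (1490 - 9*(-1501)) = -9 + (1490 - 1*(-13509)) = -9 + (1490 + 13509) = -9 + 14999 = 14990)
q + V = 14990 - 9717183 = -9702193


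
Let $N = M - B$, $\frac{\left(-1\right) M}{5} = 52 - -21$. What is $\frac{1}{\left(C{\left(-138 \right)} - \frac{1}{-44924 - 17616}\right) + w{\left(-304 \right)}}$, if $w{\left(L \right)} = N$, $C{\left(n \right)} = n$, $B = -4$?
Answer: $- \frac{62540}{31207459} \approx -0.002004$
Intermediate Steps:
$M = -365$ ($M = - 5 \left(52 - -21\right) = - 5 \left(52 + 21\right) = \left(-5\right) 73 = -365$)
$N = -361$ ($N = -365 - -4 = -365 + 4 = -361$)
$w{\left(L \right)} = -361$
$\frac{1}{\left(C{\left(-138 \right)} - \frac{1}{-44924 - 17616}\right) + w{\left(-304 \right)}} = \frac{1}{\left(-138 - \frac{1}{-44924 - 17616}\right) - 361} = \frac{1}{\left(-138 - \frac{1}{-62540}\right) - 361} = \frac{1}{\left(-138 - - \frac{1}{62540}\right) - 361} = \frac{1}{\left(-138 + \frac{1}{62540}\right) - 361} = \frac{1}{- \frac{8630519}{62540} - 361} = \frac{1}{- \frac{31207459}{62540}} = - \frac{62540}{31207459}$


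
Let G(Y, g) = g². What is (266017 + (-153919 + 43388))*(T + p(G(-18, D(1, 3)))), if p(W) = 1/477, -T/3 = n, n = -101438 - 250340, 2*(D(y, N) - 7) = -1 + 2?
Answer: 78270769084034/477 ≈ 1.6409e+11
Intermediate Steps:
D(y, N) = 15/2 (D(y, N) = 7 + (-1 + 2)/2 = 7 + (½)*1 = 7 + ½ = 15/2)
n = -351778
T = 1055334 (T = -3*(-351778) = 1055334)
p(W) = 1/477
(266017 + (-153919 + 43388))*(T + p(G(-18, D(1, 3)))) = (266017 + (-153919 + 43388))*(1055334 + 1/477) = (266017 - 110531)*(503394319/477) = 155486*(503394319/477) = 78270769084034/477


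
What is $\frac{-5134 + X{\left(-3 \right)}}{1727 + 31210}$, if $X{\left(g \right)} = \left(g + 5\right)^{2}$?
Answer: $- \frac{1710}{10979} \approx -0.15575$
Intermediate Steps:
$X{\left(g \right)} = \left(5 + g\right)^{2}$
$\frac{-5134 + X{\left(-3 \right)}}{1727 + 31210} = \frac{-5134 + \left(5 - 3\right)^{2}}{1727 + 31210} = \frac{-5134 + 2^{2}}{32937} = \left(-5134 + 4\right) \frac{1}{32937} = \left(-5130\right) \frac{1}{32937} = - \frac{1710}{10979}$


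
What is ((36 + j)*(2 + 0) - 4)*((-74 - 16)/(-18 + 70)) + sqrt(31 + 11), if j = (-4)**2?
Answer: -2250/13 + sqrt(42) ≈ -166.60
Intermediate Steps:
j = 16
((36 + j)*(2 + 0) - 4)*((-74 - 16)/(-18 + 70)) + sqrt(31 + 11) = ((36 + 16)*(2 + 0) - 4)*((-74 - 16)/(-18 + 70)) + sqrt(31 + 11) = (52*2 - 4)*(-90/52) + sqrt(42) = (104 - 4)*(-90*1/52) + sqrt(42) = 100*(-45/26) + sqrt(42) = -2250/13 + sqrt(42)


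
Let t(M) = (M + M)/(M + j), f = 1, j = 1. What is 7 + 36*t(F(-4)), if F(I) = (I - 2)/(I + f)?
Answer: 55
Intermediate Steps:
F(I) = (-2 + I)/(1 + I) (F(I) = (I - 2)/(I + 1) = (-2 + I)/(1 + I))
t(M) = 2*M/(1 + M) (t(M) = (M + M)/(M + 1) = (2*M)/(1 + M) = 2*M/(1 + M))
7 + 36*t(F(-4)) = 7 + 36*(2*((-2 - 4)/(1 - 4))/(1 + (-2 - 4)/(1 - 4))) = 7 + 36*(2*(-6/(-3))/(1 - 6/(-3))) = 7 + 36*(2*(-1/3*(-6))/(1 - 1/3*(-6))) = 7 + 36*(2*2/(1 + 2)) = 7 + 36*(2*2/3) = 7 + 36*(2*2*(1/3)) = 7 + 36*(4/3) = 7 + 48 = 55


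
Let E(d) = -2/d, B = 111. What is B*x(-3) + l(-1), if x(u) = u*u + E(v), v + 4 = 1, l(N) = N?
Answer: 1072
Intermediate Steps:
v = -3 (v = -4 + 1 = -3)
x(u) = ⅔ + u² (x(u) = u*u - 2/(-3) = u² - 2*(-⅓) = u² + ⅔ = ⅔ + u²)
B*x(-3) + l(-1) = 111*(⅔ + (-3)²) - 1 = 111*(⅔ + 9) - 1 = 111*(29/3) - 1 = 1073 - 1 = 1072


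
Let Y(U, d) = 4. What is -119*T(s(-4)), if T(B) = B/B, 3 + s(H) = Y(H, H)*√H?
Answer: -119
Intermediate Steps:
s(H) = -3 + 4*√H
T(B) = 1
-119*T(s(-4)) = -119*1 = -119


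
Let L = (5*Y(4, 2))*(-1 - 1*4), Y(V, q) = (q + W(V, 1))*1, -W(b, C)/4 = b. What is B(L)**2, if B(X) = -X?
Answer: 122500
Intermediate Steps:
W(b, C) = -4*b
Y(V, q) = q - 4*V (Y(V, q) = (q - 4*V)*1 = q - 4*V)
L = 350 (L = (5*(2 - 4*4))*(-1 - 1*4) = (5*(2 - 16))*(-1 - 4) = (5*(-14))*(-5) = -70*(-5) = 350)
B(L)**2 = (-1*350)**2 = (-350)**2 = 122500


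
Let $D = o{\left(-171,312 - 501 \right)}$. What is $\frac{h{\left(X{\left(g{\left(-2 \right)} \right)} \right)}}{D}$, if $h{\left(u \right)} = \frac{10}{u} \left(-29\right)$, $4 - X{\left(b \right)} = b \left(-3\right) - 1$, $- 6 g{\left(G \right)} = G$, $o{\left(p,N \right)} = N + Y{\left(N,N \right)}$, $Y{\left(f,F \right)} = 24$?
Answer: $\frac{29}{99} \approx 0.29293$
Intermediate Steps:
$o{\left(p,N \right)} = 24 + N$ ($o{\left(p,N \right)} = N + 24 = 24 + N$)
$g{\left(G \right)} = - \frac{G}{6}$
$X{\left(b \right)} = 5 + 3 b$ ($X{\left(b \right)} = 4 - \left(b \left(-3\right) - 1\right) = 4 - \left(- 3 b - 1\right) = 4 - \left(-1 - 3 b\right) = 4 + \left(1 + 3 b\right) = 5 + 3 b$)
$h{\left(u \right)} = - \frac{290}{u}$
$D = -165$ ($D = 24 + \left(312 - 501\right) = 24 - 189 = -165$)
$\frac{h{\left(X{\left(g{\left(-2 \right)} \right)} \right)}}{D} = \frac{\left(-290\right) \frac{1}{5 + 3 \left(\left(- \frac{1}{6}\right) \left(-2\right)\right)}}{-165} = - \frac{290}{5 + 3 \cdot \frac{1}{3}} \left(- \frac{1}{165}\right) = - \frac{290}{5 + 1} \left(- \frac{1}{165}\right) = - \frac{290}{6} \left(- \frac{1}{165}\right) = \left(-290\right) \frac{1}{6} \left(- \frac{1}{165}\right) = \left(- \frac{145}{3}\right) \left(- \frac{1}{165}\right) = \frac{29}{99}$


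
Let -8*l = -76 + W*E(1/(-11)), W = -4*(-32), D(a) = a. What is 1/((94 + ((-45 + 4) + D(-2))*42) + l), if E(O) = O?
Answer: -22/37423 ≈ -0.00058787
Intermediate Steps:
W = 128
l = 241/22 (l = -(-76 + 128*(1/(-11)))/8 = -(-76 + 128*(1*(-1/11)))/8 = -(-76 + 128*(-1/11))/8 = -(-76 - 128/11)/8 = -⅛*(-964/11) = 241/22 ≈ 10.955)
1/((94 + ((-45 + 4) + D(-2))*42) + l) = 1/((94 + ((-45 + 4) - 2)*42) + 241/22) = 1/((94 + (-41 - 2)*42) + 241/22) = 1/((94 - 43*42) + 241/22) = 1/((94 - 1806) + 241/22) = 1/(-1712 + 241/22) = 1/(-37423/22) = -22/37423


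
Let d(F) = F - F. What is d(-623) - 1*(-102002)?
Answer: 102002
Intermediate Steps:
d(F) = 0
d(-623) - 1*(-102002) = 0 - 1*(-102002) = 0 + 102002 = 102002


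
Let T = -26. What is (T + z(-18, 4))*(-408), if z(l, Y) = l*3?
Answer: 32640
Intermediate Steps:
z(l, Y) = 3*l
(T + z(-18, 4))*(-408) = (-26 + 3*(-18))*(-408) = (-26 - 54)*(-408) = -80*(-408) = 32640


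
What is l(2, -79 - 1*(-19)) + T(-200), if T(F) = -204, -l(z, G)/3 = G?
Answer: -24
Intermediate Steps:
l(z, G) = -3*G
l(2, -79 - 1*(-19)) + T(-200) = -3*(-79 - 1*(-19)) - 204 = -3*(-79 + 19) - 204 = -3*(-60) - 204 = 180 - 204 = -24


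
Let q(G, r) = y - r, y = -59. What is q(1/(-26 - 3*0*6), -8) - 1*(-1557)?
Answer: 1506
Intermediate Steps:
q(G, r) = -59 - r
q(1/(-26 - 3*0*6), -8) - 1*(-1557) = (-59 - 1*(-8)) - 1*(-1557) = (-59 + 8) + 1557 = -51 + 1557 = 1506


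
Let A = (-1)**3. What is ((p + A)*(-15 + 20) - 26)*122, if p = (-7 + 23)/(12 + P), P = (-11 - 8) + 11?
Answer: -1342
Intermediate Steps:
P = -8 (P = -19 + 11 = -8)
p = 4 (p = (-7 + 23)/(12 - 8) = 16/4 = 16*(1/4) = 4)
A = -1
((p + A)*(-15 + 20) - 26)*122 = ((4 - 1)*(-15 + 20) - 26)*122 = (3*5 - 26)*122 = (15 - 26)*122 = -11*122 = -1342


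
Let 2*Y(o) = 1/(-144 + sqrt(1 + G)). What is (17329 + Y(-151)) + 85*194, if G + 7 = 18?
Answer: 58405407/1727 - sqrt(3)/20724 ≈ 33819.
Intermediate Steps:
G = 11 (G = -7 + 18 = 11)
Y(o) = 1/(2*(-144 + 2*sqrt(3))) (Y(o) = 1/(2*(-144 + sqrt(1 + 11))) = 1/(2*(-144 + sqrt(12))) = 1/(2*(-144 + 2*sqrt(3))))
(17329 + Y(-151)) + 85*194 = (17329 + (-6/1727 - sqrt(3)/20724)) + 85*194 = (29927177/1727 - sqrt(3)/20724) + 16490 = 58405407/1727 - sqrt(3)/20724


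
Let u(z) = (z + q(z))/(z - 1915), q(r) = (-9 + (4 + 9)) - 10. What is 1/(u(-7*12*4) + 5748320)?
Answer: 2251/12939468662 ≈ 1.7396e-7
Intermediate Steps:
q(r) = -6 (q(r) = (-9 + 13) - 10 = 4 - 10 = -6)
u(z) = (-6 + z)/(-1915 + z) (u(z) = (z - 6)/(z - 1915) = (-6 + z)/(-1915 + z))
1/(u(-7*12*4) + 5748320) = 1/((-6 - 7*12*4)/(-1915 - 7*12*4) + 5748320) = 1/((-6 - 84*4)/(-1915 - 84*4) + 5748320) = 1/((-6 - 336)/(-1915 - 336) + 5748320) = 1/(-342/(-2251) + 5748320) = 1/(-1/2251*(-342) + 5748320) = 1/(342/2251 + 5748320) = 1/(12939468662/2251) = 2251/12939468662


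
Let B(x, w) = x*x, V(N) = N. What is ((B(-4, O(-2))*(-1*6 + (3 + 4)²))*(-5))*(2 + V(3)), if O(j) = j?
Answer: -17200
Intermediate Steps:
B(x, w) = x²
((B(-4, O(-2))*(-1*6 + (3 + 4)²))*(-5))*(2 + V(3)) = (((-4)²*(-1*6 + (3 + 4)²))*(-5))*(2 + 3) = ((16*(-6 + 7²))*(-5))*5 = ((16*(-6 + 49))*(-5))*5 = ((16*43)*(-5))*5 = (688*(-5))*5 = -3440*5 = -17200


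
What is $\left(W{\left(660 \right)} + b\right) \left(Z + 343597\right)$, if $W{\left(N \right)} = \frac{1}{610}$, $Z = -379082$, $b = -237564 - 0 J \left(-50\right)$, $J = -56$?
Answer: $\frac{1028454934783}{122} \approx 8.43 \cdot 10^{9}$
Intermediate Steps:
$b = -237564$ ($b = -237564 - 0 \left(-56\right) \left(-50\right) = -237564 - 0 \left(-50\right) = -237564 - 0 = -237564 + 0 = -237564$)
$W{\left(N \right)} = \frac{1}{610}$
$\left(W{\left(660 \right)} + b\right) \left(Z + 343597\right) = \left(\frac{1}{610} - 237564\right) \left(-379082 + 343597\right) = \left(- \frac{144914039}{610}\right) \left(-35485\right) = \frac{1028454934783}{122}$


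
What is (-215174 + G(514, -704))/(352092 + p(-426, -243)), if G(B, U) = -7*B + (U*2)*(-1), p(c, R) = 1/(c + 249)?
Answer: -38473428/62320283 ≈ -0.61735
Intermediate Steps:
p(c, R) = 1/(249 + c)
G(B, U) = -7*B - 2*U (G(B, U) = -7*B + (2*U)*(-1) = -7*B - 2*U)
(-215174 + G(514, -704))/(352092 + p(-426, -243)) = (-215174 + (-7*514 - 2*(-704)))/(352092 + 1/(249 - 426)) = (-215174 + (-3598 + 1408))/(352092 + 1/(-177)) = (-215174 - 2190)/(352092 - 1/177) = -217364/62320283/177 = -217364*177/62320283 = -38473428/62320283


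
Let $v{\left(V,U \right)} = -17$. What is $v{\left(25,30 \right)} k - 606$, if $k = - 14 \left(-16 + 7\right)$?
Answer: $-2748$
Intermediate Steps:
$k = 126$ ($k = \left(-14\right) \left(-9\right) = 126$)
$v{\left(25,30 \right)} k - 606 = \left(-17\right) 126 - 606 = -2142 - 606 = -2748$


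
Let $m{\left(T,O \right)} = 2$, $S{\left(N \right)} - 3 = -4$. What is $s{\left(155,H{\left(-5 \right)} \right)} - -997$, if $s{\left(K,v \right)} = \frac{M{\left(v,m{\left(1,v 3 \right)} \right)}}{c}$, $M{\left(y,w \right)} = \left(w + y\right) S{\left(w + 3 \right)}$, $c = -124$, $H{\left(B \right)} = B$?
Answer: $\frac{123625}{124} \approx 996.98$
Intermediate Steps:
$S{\left(N \right)} = -1$ ($S{\left(N \right)} = 3 - 4 = -1$)
$M{\left(y,w \right)} = - w - y$ ($M{\left(y,w \right)} = \left(w + y\right) \left(-1\right) = - w - y$)
$s{\left(K,v \right)} = \frac{1}{62} + \frac{v}{124}$ ($s{\left(K,v \right)} = \frac{\left(-1\right) 2 - v}{-124} = \left(-2 - v\right) \left(- \frac{1}{124}\right) = \frac{1}{62} + \frac{v}{124}$)
$s{\left(155,H{\left(-5 \right)} \right)} - -997 = \left(\frac{1}{62} + \frac{1}{124} \left(-5\right)\right) - -997 = \left(\frac{1}{62} - \frac{5}{124}\right) + 997 = - \frac{3}{124} + 997 = \frac{123625}{124}$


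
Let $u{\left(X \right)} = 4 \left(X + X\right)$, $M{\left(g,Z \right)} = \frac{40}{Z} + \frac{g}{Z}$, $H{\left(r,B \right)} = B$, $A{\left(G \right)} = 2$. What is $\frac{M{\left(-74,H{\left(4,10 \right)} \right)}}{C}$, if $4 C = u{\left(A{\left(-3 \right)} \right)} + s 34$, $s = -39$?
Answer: $\frac{34}{3275} \approx 0.010382$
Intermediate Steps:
$u{\left(X \right)} = 8 X$ ($u{\left(X \right)} = 4 \cdot 2 X = 8 X$)
$C = - \frac{655}{2}$ ($C = \frac{8 \cdot 2 - 1326}{4} = \frac{16 - 1326}{4} = \frac{1}{4} \left(-1310\right) = - \frac{655}{2} \approx -327.5$)
$\frac{M{\left(-74,H{\left(4,10 \right)} \right)}}{C} = \frac{\frac{1}{10} \left(40 - 74\right)}{- \frac{655}{2}} = \frac{1}{10} \left(-34\right) \left(- \frac{2}{655}\right) = \left(- \frac{17}{5}\right) \left(- \frac{2}{655}\right) = \frac{34}{3275}$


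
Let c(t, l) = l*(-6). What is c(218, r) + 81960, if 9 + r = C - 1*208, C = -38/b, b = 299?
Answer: 24895566/299 ≈ 83263.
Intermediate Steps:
C = -38/299 ≈ -0.12709
r = -64921/299 (r = -9 + (-38/299 - 1*208) = -9 + (-38/299 - 208) = -9 - 62230/299 = -64921/299 ≈ -217.13)
c(t, l) = -6*l
c(218, r) + 81960 = -6*(-64921/299) + 81960 = 389526/299 + 81960 = 24895566/299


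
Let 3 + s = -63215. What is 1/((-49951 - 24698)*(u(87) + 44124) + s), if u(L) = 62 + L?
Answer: -1/3304998395 ≈ -3.0257e-10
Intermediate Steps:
s = -63218 (s = -3 - 63215 = -63218)
1/((-49951 - 24698)*(u(87) + 44124) + s) = 1/((-49951 - 24698)*((62 + 87) + 44124) - 63218) = 1/(-74649*(149 + 44124) - 63218) = 1/(-74649*44273 - 63218) = 1/(-3304935177 - 63218) = 1/(-3304998395) = -1/3304998395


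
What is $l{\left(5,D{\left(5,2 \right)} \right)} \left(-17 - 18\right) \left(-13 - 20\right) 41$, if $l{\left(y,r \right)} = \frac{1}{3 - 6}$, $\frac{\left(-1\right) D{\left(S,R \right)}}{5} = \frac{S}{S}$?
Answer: $-15785$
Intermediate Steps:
$D{\left(S,R \right)} = -5$ ($D{\left(S,R \right)} = - 5 \frac{S}{S} = \left(-5\right) 1 = -5$)
$l{\left(y,r \right)} = - \frac{1}{3}$ ($l{\left(y,r \right)} = \frac{1}{-3} = - \frac{1}{3}$)
$l{\left(5,D{\left(5,2 \right)} \right)} \left(-17 - 18\right) \left(-13 - 20\right) 41 = - \frac{\left(-17 - 18\right) \left(-13 - 20\right)}{3} \cdot 41 = - \frac{\left(-35\right) \left(-33\right)}{3} \cdot 41 = \left(- \frac{1}{3}\right) 1155 \cdot 41 = \left(-385\right) 41 = -15785$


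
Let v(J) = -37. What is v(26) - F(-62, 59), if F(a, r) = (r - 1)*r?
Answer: -3459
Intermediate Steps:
F(a, r) = r*(-1 + r) (F(a, r) = (-1 + r)*r = r*(-1 + r))
v(26) - F(-62, 59) = -37 - 59*(-1 + 59) = -37 - 59*58 = -37 - 1*3422 = -37 - 3422 = -3459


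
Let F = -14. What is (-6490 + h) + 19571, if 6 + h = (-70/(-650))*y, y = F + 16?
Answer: 849889/65 ≈ 13075.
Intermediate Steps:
y = 2 (y = -14 + 16 = 2)
h = -376/65 (h = -6 - 70/(-650)*2 = -6 - 70*(-1/650)*2 = -6 + (7/65)*2 = -6 + 14/65 = -376/65 ≈ -5.7846)
(-6490 + h) + 19571 = (-6490 - 376/65) + 19571 = -422226/65 + 19571 = 849889/65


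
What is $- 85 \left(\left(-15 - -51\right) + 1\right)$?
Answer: $-3145$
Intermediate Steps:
$- 85 \left(\left(-15 - -51\right) + 1\right) = - 85 \left(\left(-15 + 51\right) + 1\right) = - 85 \left(36 + 1\right) = \left(-85\right) 37 = -3145$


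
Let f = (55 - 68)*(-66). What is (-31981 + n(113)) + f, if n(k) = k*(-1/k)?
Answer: -31124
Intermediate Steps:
f = 858 (f = -13*(-66) = 858)
n(k) = -1
(-31981 + n(113)) + f = (-31981 - 1) + 858 = -31982 + 858 = -31124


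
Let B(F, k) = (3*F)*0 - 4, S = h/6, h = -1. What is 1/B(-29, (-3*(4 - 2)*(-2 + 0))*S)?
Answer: -¼ ≈ -0.25000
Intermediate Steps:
S = -⅙ (S = -1/6 = -1*⅙ = -⅙ ≈ -0.16667)
B(F, k) = -4 (B(F, k) = 0 - 4 = -4)
1/B(-29, (-3*(4 - 2)*(-2 + 0))*S) = 1/(-4) = -¼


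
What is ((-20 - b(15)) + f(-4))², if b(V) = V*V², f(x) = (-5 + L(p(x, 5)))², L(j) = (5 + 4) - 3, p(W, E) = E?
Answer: 11519236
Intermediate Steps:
L(j) = 6 (L(j) = 9 - 3 = 6)
f(x) = 1 (f(x) = (-5 + 6)² = 1² = 1)
b(V) = V³
((-20 - b(15)) + f(-4))² = ((-20 - 1*15³) + 1)² = ((-20 - 1*3375) + 1)² = ((-20 - 3375) + 1)² = (-3395 + 1)² = (-3394)² = 11519236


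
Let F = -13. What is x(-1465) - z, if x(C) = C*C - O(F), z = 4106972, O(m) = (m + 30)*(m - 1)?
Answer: -1960509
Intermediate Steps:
O(m) = (-1 + m)*(30 + m) (O(m) = (30 + m)*(-1 + m) = (-1 + m)*(30 + m))
x(C) = 238 + C² (x(C) = C*C - (-30 + (-13)² + 29*(-13)) = C² - (-30 + 169 - 377) = C² - 1*(-238) = C² + 238 = 238 + C²)
x(-1465) - z = (238 + (-1465)²) - 1*4106972 = (238 + 2146225) - 4106972 = 2146463 - 4106972 = -1960509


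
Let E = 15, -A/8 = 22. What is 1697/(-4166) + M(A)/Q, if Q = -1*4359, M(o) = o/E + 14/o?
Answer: -4849686961/11985332040 ≈ -0.40463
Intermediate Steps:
A = -176 (A = -8*22 = -176)
M(o) = 14/o + o/15 (M(o) = o/15 + 14/o = 14/o + o/15)
Q = -4359
1697/(-4166) + M(A)/Q = 1697/(-4166) + (14/(-176) + (1/15)*(-176))/(-4359) = 1697*(-1/4166) + (14*(-1/176) - 176/15)*(-1/4359) = -1697/4166 + (-7/88 - 176/15)*(-1/4359) = -1697/4166 - 15593/1320*(-1/4359) = -1697/4166 + 15593/5753880 = -4849686961/11985332040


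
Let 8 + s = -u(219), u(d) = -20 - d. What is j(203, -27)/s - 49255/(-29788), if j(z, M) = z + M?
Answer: 1510963/625548 ≈ 2.4154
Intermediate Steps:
j(z, M) = M + z
s = 231 (s = -8 - (-20 - 1*219) = -8 - (-20 - 219) = -8 - 1*(-239) = -8 + 239 = 231)
j(203, -27)/s - 49255/(-29788) = (-27 + 203)/231 - 49255/(-29788) = 176*(1/231) - 49255*(-1/29788) = 16/21 + 49255/29788 = 1510963/625548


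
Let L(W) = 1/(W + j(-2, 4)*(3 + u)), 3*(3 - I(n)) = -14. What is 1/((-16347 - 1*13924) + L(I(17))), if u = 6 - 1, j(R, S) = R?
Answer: -25/756778 ≈ -3.3035e-5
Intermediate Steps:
I(n) = 23/3 (I(n) = 3 - 1/3*(-14) = 3 + 14/3 = 23/3)
u = 5
L(W) = 1/(-16 + W) (L(W) = 1/(W - 2*(3 + 5)) = 1/(W - 2*8) = 1/(W - 16) = 1/(-16 + W))
1/((-16347 - 1*13924) + L(I(17))) = 1/((-16347 - 1*13924) + 1/(-16 + 23/3)) = 1/((-16347 - 13924) + 1/(-25/3)) = 1/(-30271 - 3/25) = 1/(-756778/25) = -25/756778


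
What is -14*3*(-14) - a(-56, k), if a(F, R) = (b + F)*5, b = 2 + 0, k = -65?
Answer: 858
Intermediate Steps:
b = 2
a(F, R) = 10 + 5*F (a(F, R) = (2 + F)*5 = 10 + 5*F)
-14*3*(-14) - a(-56, k) = -14*3*(-14) - (10 + 5*(-56)) = -42*(-14) - (10 - 280) = 588 - 1*(-270) = 588 + 270 = 858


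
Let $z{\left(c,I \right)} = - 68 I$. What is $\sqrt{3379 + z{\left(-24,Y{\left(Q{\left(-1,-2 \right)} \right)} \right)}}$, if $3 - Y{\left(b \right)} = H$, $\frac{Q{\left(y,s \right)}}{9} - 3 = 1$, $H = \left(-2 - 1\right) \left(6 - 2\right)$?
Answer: $\sqrt{2359} \approx 48.57$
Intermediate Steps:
$H = -12$ ($H = \left(-3\right) 4 = -12$)
$Q{\left(y,s \right)} = 36$ ($Q{\left(y,s \right)} = 27 + 9 \cdot 1 = 27 + 9 = 36$)
$Y{\left(b \right)} = 15$ ($Y{\left(b \right)} = 3 - -12 = 3 + 12 = 15$)
$\sqrt{3379 + z{\left(-24,Y{\left(Q{\left(-1,-2 \right)} \right)} \right)}} = \sqrt{3379 - 1020} = \sqrt{2359}$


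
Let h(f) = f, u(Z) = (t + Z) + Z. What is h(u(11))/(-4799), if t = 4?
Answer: -26/4799 ≈ -0.0054178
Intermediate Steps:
u(Z) = 4 + 2*Z (u(Z) = (4 + Z) + Z = 4 + 2*Z)
h(u(11))/(-4799) = (4 + 2*11)/(-4799) = (4 + 22)*(-1/4799) = 26*(-1/4799) = -26/4799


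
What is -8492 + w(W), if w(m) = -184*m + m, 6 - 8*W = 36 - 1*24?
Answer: -33419/4 ≈ -8354.8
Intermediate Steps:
W = -¾ (W = ¾ - (36 - 1*24)/8 = ¾ - (36 - 24)/8 = ¾ - ⅛*12 = ¾ - 3/2 = -¾ ≈ -0.75000)
w(m) = -183*m
-8492 + w(W) = -8492 - 183*(-¾) = -8492 + 549/4 = -33419/4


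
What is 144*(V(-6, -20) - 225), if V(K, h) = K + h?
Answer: -36144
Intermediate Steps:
144*(V(-6, -20) - 225) = 144*((-6 - 20) - 225) = 144*(-26 - 225) = 144*(-251) = -36144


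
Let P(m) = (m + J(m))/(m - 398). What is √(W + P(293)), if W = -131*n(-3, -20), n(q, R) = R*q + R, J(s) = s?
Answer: I*√57832530/105 ≈ 72.426*I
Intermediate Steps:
n(q, R) = R + R*q
P(m) = 2*m/(-398 + m) (P(m) = (m + m)/(m - 398) = (2*m)/(-398 + m) = 2*m/(-398 + m))
W = -5240 (W = -(-2620)*(1 - 3) = -(-2620)*(-2) = -131*40 = -5240)
√(W + P(293)) = √(-5240 + 2*293/(-398 + 293)) = √(-5240 + 2*293/(-105)) = √(-5240 + 2*293*(-1/105)) = √(-5240 - 586/105) = √(-550786/105) = I*√57832530/105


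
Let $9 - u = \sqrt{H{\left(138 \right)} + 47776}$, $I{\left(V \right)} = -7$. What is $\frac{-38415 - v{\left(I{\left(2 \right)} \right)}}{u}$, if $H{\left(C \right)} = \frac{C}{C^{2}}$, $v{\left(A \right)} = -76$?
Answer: $\frac{6802434}{940273} + \frac{5477 \sqrt{909846282}}{940273} \approx 182.94$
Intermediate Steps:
$H{\left(C \right)} = \frac{1}{C}$ ($H{\left(C \right)} = \frac{C}{C^{2}} = \frac{1}{C}$)
$u = 9 - \frac{\sqrt{909846282}}{138}$ ($u = 9 - \sqrt{\frac{1}{138} + 47776} = 9 - \sqrt{\frac{6593089}{138}} = 9 - \frac{\sqrt{909846282}}{138} \approx -209.58$)
$\frac{-38415 - v{\left(I{\left(2 \right)} \right)}}{u} = \frac{-38415 - -76}{9 - \frac{\sqrt{909846282}}{138}} = \frac{-38415 + 76}{9 - \frac{\sqrt{909846282}}{138}} = - \frac{38339}{9 - \frac{\sqrt{909846282}}{138}}$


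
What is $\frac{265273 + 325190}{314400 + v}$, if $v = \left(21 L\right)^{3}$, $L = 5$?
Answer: $\frac{10359}{25825} \approx 0.40112$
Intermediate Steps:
$v = 1157625$ ($v = \left(21 \cdot 5\right)^{3} = 105^{3} = 1157625$)
$\frac{265273 + 325190}{314400 + v} = \frac{265273 + 325190}{314400 + 1157625} = \frac{590463}{1472025} = 590463 \cdot \frac{1}{1472025} = \frac{10359}{25825}$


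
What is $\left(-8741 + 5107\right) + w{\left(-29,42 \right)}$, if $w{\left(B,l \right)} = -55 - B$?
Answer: $-3660$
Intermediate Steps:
$\left(-8741 + 5107\right) + w{\left(-29,42 \right)} = \left(-8741 + 5107\right) - 26 = -3634 + \left(-55 + 29\right) = -3634 - 26 = -3660$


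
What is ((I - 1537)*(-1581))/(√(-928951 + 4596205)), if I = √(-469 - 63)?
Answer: 809999*√3667254/1222418 - 527*I*√487744782/611209 ≈ 1268.9 - 19.042*I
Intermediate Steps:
I = 2*I*√133 (I = √(-532) = 2*I*√133 ≈ 23.065*I)
((I - 1537)*(-1581))/(√(-928951 + 4596205)) = ((2*I*√133 - 1537)*(-1581))/(√(-928951 + 4596205)) = ((-1537 + 2*I*√133)*(-1581))/(√3667254) = (2429997 - 3162*I*√133)*(√3667254/3667254) = √3667254*(2429997 - 3162*I*√133)/3667254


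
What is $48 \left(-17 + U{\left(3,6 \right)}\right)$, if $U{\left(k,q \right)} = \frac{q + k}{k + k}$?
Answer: $-744$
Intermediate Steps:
$U{\left(k,q \right)} = \frac{k + q}{2 k}$
$48 \left(-17 + U{\left(3,6 \right)}\right) = 48 \left(-17 + \frac{3 + 6}{2 \cdot 3}\right) = 48 \left(-17 + \frac{1}{2} \cdot \frac{1}{3} \cdot 9\right) = 48 \left(-17 + \frac{3}{2}\right) = 48 \left(- \frac{31}{2}\right) = -744$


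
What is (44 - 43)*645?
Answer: 645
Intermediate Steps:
(44 - 43)*645 = 1*645 = 645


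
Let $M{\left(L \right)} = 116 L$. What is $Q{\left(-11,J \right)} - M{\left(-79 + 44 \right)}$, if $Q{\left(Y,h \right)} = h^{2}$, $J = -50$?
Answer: $6560$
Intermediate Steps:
$Q{\left(-11,J \right)} - M{\left(-79 + 44 \right)} = \left(-50\right)^{2} - 116 \left(-79 + 44\right) = 2500 - 116 \left(-35\right) = 2500 - -4060 = 2500 + 4060 = 6560$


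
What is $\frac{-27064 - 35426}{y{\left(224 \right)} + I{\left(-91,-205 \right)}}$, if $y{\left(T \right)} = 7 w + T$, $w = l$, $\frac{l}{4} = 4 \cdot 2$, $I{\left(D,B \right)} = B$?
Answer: $- \frac{20830}{81} \approx -257.16$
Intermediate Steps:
$l = 32$ ($l = 4 \cdot 4 \cdot 2 = 4 \cdot 8 = 32$)
$w = 32$
$y{\left(T \right)} = 224 + T$ ($y{\left(T \right)} = 7 \cdot 32 + T = 224 + T$)
$\frac{-27064 - 35426}{y{\left(224 \right)} + I{\left(-91,-205 \right)}} = \frac{-27064 - 35426}{\left(224 + 224\right) - 205} = - \frac{62490}{448 - 205} = - \frac{62490}{243} = \left(-62490\right) \frac{1}{243} = - \frac{20830}{81}$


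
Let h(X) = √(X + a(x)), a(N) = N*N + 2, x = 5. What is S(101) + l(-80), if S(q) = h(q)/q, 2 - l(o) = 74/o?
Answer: 117/40 + 8*√2/101 ≈ 3.0370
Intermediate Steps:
l(o) = 2 - 74/o
a(N) = 2 + N² (a(N) = N² + 2 = 2 + N²)
h(X) = √(27 + X) (h(X) = √(X + (2 + 5²)) = √(X + (2 + 25)) = √(X + 27) = √(27 + X))
S(q) = √(27 + q)/q
S(101) + l(-80) = √(27 + 101)/101 + (2 - 74/(-80)) = √128/101 + (2 - 74*(-1/80)) = (8*√2)/101 + (2 + 37/40) = 8*√2/101 + 117/40 = 117/40 + 8*√2/101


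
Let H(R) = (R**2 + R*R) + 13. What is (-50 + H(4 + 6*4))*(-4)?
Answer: -6124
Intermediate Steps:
H(R) = 13 + 2*R**2 (H(R) = (R**2 + R**2) + 13 = 2*R**2 + 13 = 13 + 2*R**2)
(-50 + H(4 + 6*4))*(-4) = (-50 + (13 + 2*(4 + 6*4)**2))*(-4) = (-50 + (13 + 2*(4 + 24)**2))*(-4) = (-50 + (13 + 2*28**2))*(-4) = (-50 + (13 + 2*784))*(-4) = (-50 + (13 + 1568))*(-4) = (-50 + 1581)*(-4) = 1531*(-4) = -6124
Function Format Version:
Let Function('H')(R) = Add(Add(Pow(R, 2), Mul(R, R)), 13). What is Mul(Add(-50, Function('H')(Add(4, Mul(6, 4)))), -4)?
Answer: -6124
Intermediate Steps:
Function('H')(R) = Add(13, Mul(2, Pow(R, 2))) (Function('H')(R) = Add(Add(Pow(R, 2), Pow(R, 2)), 13) = Add(Mul(2, Pow(R, 2)), 13) = Add(13, Mul(2, Pow(R, 2))))
Mul(Add(-50, Function('H')(Add(4, Mul(6, 4)))), -4) = Mul(Add(-50, Add(13, Mul(2, Pow(Add(4, Mul(6, 4)), 2)))), -4) = Mul(Add(-50, Add(13, Mul(2, Pow(Add(4, 24), 2)))), -4) = Mul(Add(-50, Add(13, Mul(2, Pow(28, 2)))), -4) = Mul(Add(-50, Add(13, Mul(2, 784))), -4) = Mul(Add(-50, Add(13, 1568)), -4) = Mul(Add(-50, 1581), -4) = Mul(1531, -4) = -6124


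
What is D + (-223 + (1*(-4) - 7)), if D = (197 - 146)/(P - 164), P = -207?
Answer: -86865/371 ≈ -234.14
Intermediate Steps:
D = -51/371 (D = (197 - 146)/(-207 - 164) = 51/(-371) = 51*(-1/371) = -51/371 ≈ -0.13747)
D + (-223 + (1*(-4) - 7)) = -51/371 + (-223 + (1*(-4) - 7)) = -51/371 + (-223 + (-4 - 7)) = -51/371 + (-223 - 11) = -51/371 - 234 = -86865/371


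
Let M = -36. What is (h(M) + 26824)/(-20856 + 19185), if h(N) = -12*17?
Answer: -26620/1671 ≈ -15.931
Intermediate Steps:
h(N) = -204
(h(M) + 26824)/(-20856 + 19185) = (-204 + 26824)/(-20856 + 19185) = 26620/(-1671) = 26620*(-1/1671) = -26620/1671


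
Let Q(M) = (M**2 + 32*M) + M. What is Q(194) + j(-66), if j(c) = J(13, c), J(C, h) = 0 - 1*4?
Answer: 44034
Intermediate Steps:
J(C, h) = -4 (J(C, h) = 0 - 4 = -4)
Q(M) = M**2 + 33*M
j(c) = -4
Q(194) + j(-66) = 194*(33 + 194) - 4 = 194*227 - 4 = 44038 - 4 = 44034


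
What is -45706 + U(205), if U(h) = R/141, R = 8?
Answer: -6444538/141 ≈ -45706.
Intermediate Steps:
U(h) = 8/141
-45706 + U(205) = -45706 + 8/141 = -6444538/141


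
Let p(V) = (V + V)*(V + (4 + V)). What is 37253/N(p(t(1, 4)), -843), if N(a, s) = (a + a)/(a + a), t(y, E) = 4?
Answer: 37253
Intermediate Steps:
p(V) = 2*V*(4 + 2*V) (p(V) = (2*V)*(4 + 2*V) = 2*V*(4 + 2*V))
N(a, s) = 1 (N(a, s) = (2*a)/((2*a)) = (2*a)*(1/(2*a)) = 1)
37253/N(p(t(1, 4)), -843) = 37253/1 = 37253*1 = 37253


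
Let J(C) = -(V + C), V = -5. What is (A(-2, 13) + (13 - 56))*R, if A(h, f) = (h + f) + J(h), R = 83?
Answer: -2075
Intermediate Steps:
J(C) = 5 - C (J(C) = -(-5 + C) = 5 - C)
A(h, f) = 5 + f (A(h, f) = (h + f) + (5 - h) = (f + h) + (5 - h) = 5 + f)
(A(-2, 13) + (13 - 56))*R = ((5 + 13) + (13 - 56))*83 = (18 - 43)*83 = -25*83 = -2075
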